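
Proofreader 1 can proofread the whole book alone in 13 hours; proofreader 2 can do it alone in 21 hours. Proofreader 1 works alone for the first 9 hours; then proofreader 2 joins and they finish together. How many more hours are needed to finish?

In 9 hours proofreader 1 does 9/13 of the job, leaving 4/13.
Proofreader 1 and proofreader 2 together work at 34/273 per hour, so finishing takes 4/13 ÷ 34/273 = 42/17 hours.

42/17 hours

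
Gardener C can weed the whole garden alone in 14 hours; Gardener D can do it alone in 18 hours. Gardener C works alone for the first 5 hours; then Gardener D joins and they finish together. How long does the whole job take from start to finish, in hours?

161/16 hours

In 5 hours Gardener C does 5/14 of the job, leaving 9/14.
Gardener C and Gardener D together work at 8/63 per hour, so finishing takes 9/14 ÷ 8/63 = 81/16 hours.
Total time = 5 + 81/16 = 161/16 hours.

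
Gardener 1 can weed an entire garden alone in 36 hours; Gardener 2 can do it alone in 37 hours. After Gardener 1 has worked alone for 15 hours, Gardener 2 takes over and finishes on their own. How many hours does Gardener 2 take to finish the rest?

259/12 hours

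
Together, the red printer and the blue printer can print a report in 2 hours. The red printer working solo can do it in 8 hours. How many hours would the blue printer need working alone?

8/3 hours

Combined rate is 1/2 per hour.
Known contribution: 1/8 per hour.
So the blue printer's rate is 1/2 − 1/8 = 3/8, meaning 8/3 hours alone.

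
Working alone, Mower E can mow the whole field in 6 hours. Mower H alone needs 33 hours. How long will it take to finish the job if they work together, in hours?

66/13 hours

Combined rate: 1/6 + 1/33 = (11 + 2)/66 = 13/66 per hour.
Time = 1 ÷ (13/66) = 66/13 hours.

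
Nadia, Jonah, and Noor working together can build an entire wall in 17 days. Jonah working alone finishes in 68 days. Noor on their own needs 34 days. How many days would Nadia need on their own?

68 days

Combined rate is 1/17 per day.
Known contribution: 1/68 + 1/34 = (1 + 2)/68 = 3/68 per day.
So Nadia's rate is 1/17 − 3/68 = 1/68, meaning 68 days alone.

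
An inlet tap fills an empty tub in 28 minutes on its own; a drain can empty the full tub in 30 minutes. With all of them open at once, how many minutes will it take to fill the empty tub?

420 minutes

Net rate = 1/28 − 1/30 = (15 − 14)/420 = 1/420 per minute.
Filling time = 1 ÷ (1/420) = 420 minutes.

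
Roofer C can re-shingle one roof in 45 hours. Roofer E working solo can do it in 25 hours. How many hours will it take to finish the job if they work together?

225/14 hours

Combined rate: 1/45 + 1/25 = (5 + 9)/225 = 14/225 per hour.
Time = 1 ÷ (14/225) = 225/14 hours.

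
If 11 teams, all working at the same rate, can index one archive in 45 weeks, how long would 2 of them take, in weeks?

495/2 weeks

Total work is 11·45 = 495 team-weeks.
With 2 teams: 495/2 weeks.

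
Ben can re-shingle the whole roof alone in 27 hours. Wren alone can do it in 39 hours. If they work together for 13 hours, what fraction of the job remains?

5/27

Combined rate: 1/27 + 1/39 = (13 + 9)/351 = 22/351 per hour.
In 13 hours they complete 13·22/351 = 22/27 of the job.
So 5/27 remains.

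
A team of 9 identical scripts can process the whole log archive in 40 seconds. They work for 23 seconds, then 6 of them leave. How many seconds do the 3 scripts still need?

51 seconds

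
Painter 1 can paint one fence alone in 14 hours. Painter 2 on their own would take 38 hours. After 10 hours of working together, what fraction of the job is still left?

3/133

Combined rate: 1/14 + 1/38 = (19 + 7)/266 = 26/266 = 13/133 per hour.
In 10 hours they complete 10·13/133 = 130/133 of the job.
So 3/133 remains.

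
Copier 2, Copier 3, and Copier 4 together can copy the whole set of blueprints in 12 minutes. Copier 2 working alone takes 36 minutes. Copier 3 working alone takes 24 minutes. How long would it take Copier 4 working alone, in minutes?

Combined rate is 1/12 per minute.
Known contribution: 1/36 + 1/24 = (2 + 3)/72 = 5/72 per minute.
So Copier 4's rate is 1/12 − 5/72 = 1/72, meaning 72 minutes alone.

72 minutes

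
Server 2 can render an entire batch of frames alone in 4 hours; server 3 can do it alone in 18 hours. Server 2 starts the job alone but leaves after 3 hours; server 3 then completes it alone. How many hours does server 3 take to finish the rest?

9/2 hours

In 3 hours server 2 does 3/4 of the job, leaving 1/4.
Server 3 works at 1/18 per hour, so finishing takes 1/4 ÷ 1/18 = 9/2 hours.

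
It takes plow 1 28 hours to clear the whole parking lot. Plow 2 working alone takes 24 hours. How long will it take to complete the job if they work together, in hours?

With two workers the combined time is the product over the sum: 28·24/(28+24) = 672/52 = 168/13 hours.

168/13 hours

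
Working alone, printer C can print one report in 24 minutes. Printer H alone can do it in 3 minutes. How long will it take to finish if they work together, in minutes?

8/3 minutes

With two workers the combined time is the product over the sum: 24·3/(24+3) = 72/27 = 8/3 minutes.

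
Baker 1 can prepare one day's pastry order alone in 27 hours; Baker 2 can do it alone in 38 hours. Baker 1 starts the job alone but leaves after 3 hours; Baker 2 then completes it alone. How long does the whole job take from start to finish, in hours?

In 3 hours Baker 1 does 3/27 = 1/9 of the job, leaving 8/9.
Baker 2 works at 1/38 per hour, so finishing takes 8/9 ÷ 1/38 = 304/9 hours.
Total time = 3 + 304/9 = 331/9 hours.

331/9 hours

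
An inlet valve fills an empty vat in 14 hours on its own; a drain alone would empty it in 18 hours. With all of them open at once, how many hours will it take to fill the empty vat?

63 hours

Net rate = 1/14 − 1/18 = (9 − 7)/126 = 2/126 = 1/63 per hour.
Filling time = 1 ÷ (1/63) = 63 hours.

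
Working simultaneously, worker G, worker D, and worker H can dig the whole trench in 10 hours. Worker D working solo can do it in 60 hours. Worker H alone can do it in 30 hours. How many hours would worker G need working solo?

20 hours

Combined rate is 1/10 per hour.
Known contribution: 1/60 + 1/30 = (1 + 2)/60 = 3/60 = 1/20 per hour.
So worker G's rate is 1/10 − 1/20 = 1/20, meaning 20 hours alone.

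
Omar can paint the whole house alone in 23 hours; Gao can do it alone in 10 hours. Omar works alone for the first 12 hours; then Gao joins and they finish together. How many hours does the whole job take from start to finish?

In 12 hours Omar does 12/23 of the job, leaving 11/23.
Omar and Gao together work at 33/230 per hour, so finishing takes 11/23 ÷ 33/230 = 10/3 hours.
Total time = 12 + 10/3 = 46/3 hours.

46/3 hours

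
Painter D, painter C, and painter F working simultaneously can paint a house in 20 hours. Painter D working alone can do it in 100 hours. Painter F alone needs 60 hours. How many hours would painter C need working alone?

300/7 hours

Combined rate is 1/20 per hour.
Known contribution: 1/100 + 1/60 = (3 + 5)/300 = 8/300 = 2/75 per hour.
So painter C's rate is 1/20 − 2/75 = 7/300, meaning 300/7 hours alone.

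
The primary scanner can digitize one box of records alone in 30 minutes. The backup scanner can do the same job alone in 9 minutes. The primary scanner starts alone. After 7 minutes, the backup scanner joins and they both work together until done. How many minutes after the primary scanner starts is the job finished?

160/13 minutes

In the first 7 minutes the primary scanner alone does 7/30 of the job, leaving 23/30.
Once everyone is working, combined rate: 1/30 + 1/9 = (3 + 10)/90 = 13/90 per minute.
Remaining 23/30 at 13/90 per minute takes 69/13 minutes.
Total from the start = 7 + 69/13 = 160/13 minutes.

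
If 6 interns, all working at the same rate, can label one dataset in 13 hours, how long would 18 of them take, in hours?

13/3 hours

Total work is 6·13 = 78 intern-hours.
With 18 interns: 78/18 = 13/3 hours.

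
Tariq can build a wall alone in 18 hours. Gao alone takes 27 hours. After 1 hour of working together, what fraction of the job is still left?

Combined rate: 1/18 + 1/27 = (3 + 2)/54 = 5/54 per hour.
In 1 hour they complete 1·5/54 = 5/54 of the job.
So 49/54 remains.

49/54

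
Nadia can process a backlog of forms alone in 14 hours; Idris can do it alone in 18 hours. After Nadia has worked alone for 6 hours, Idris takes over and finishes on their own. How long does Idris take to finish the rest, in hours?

72/7 hours

In 6 hours Nadia does 6/14 = 3/7 of the job, leaving 4/7.
Idris works at 1/18 per hour, so finishing takes 4/7 ÷ 1/18 = 72/7 hours.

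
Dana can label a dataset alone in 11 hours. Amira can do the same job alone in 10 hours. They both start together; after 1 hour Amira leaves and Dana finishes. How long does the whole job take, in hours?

In the first 1 hour the combined rate is 21/110, so 21/110 of the job is done, leaving 89/110.
After Amira leaves the rate is 1/11 per hour; the remaining 89/110 takes 89/10 hours.
Total = 1 + 89/10 = 99/10 hours.

99/10 hours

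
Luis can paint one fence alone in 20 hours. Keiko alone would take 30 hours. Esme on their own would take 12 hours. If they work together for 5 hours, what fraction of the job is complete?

5/6

Combined rate: 1/20 + 1/30 + 1/12 = (3 + 2 + 5)/60 = 10/60 = 1/6 per hour.
In 5 hours they complete 5·1/6 = 5/6 of the job.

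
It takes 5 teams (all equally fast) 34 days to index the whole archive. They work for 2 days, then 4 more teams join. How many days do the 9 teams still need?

160/9 days

One team does 1/170 of the job per day.
After 2 days with 5 teams, 1/17 is done (16/17 left).
With 9 teams the rate is 9/170, so the rest takes 16/17 ÷ 9/170 = 160/9 days.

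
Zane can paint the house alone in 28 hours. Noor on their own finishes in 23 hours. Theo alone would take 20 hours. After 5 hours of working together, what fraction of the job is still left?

Combined rate: 1/28 + 1/23 + 1/20 = (115 + 140 + 161)/3220 = 416/3220 = 104/805 per hour.
In 5 hours they complete 5·104/805 = 104/161 of the job.
So 57/161 remains.

57/161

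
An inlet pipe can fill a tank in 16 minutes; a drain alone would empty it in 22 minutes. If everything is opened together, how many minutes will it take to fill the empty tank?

176/3 minutes

Net rate = 1/16 − 1/22 = (11 − 8)/176 = 3/176 per minute.
Filling time = 1 ÷ (3/176) = 176/3 minutes.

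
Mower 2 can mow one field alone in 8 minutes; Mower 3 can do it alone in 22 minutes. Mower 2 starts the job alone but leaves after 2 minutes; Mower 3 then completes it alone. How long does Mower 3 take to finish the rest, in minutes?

In 2 minutes Mower 2 does 2/8 = 1/4 of the job, leaving 3/4.
Mower 3 works at 1/22 per minute, so finishing takes 3/4 ÷ 1/22 = 33/2 minutes.

33/2 minutes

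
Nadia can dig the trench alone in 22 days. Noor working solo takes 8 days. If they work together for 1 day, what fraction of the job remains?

Combined rate: 1/22 + 1/8 = (4 + 11)/88 = 15/88 per day.
In 1 day they complete 1·15/88 = 15/88 of the job.
So 73/88 remains.

73/88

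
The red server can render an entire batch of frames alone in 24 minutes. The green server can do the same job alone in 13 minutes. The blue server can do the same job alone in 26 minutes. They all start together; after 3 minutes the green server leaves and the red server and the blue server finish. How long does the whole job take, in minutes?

48/5 minutes

In the first 3 minutes the combined rate is 49/312, so 49/104 of the job is done, leaving 55/104.
After the green server leaves the rate is 25/312 per minute; the remaining 55/104 takes 33/5 minutes.
Total = 3 + 33/5 = 48/5 minutes.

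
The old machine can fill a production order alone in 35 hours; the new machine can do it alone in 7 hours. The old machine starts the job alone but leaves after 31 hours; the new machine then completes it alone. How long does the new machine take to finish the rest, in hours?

4/5 hours

In 31 hours the old machine does 31/35 of the job, leaving 4/35.
The new machine works at 1/7 per hour, so finishing takes 4/35 ÷ 1/7 = 4/5 hours.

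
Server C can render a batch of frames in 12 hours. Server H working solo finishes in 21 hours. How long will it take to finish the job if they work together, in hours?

84/11 hours

Combined rate: 1/12 + 1/21 = (7 + 4)/84 = 11/84 per hour.
Time = 1 ÷ (11/84) = 84/11 hours.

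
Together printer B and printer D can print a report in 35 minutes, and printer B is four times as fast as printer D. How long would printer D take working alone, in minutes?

175 minutes

Let printer D's rate be r; then printer B's rate is 4r, so together (4 + 1)r = 5r = 1/35.
Thus r = 1/175 per minute.
Printer D alone: 175 minutes; printer B alone: 175/4 minutes.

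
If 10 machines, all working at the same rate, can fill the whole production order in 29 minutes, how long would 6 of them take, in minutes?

Total work is 10·29 = 290 machine-minutes.
With 6 machines: 290/6 = 145/3 minutes.

145/3 minutes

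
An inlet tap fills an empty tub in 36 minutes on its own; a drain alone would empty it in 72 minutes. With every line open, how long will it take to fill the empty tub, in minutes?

Net rate = 1/36 − 1/72 = (2 − 1)/72 = 1/72 per minute.
Filling time = 1 ÷ (1/72) = 72 minutes.

72 minutes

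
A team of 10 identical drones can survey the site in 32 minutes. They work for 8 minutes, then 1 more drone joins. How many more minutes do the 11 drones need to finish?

240/11 minutes

One drone does 1/320 of the job per minute.
After 8 minutes with 10 drones, 1/4 is done (3/4 left).
With 11 drones the rate is 11/320, so the rest takes 3/4 ÷ 11/320 = 240/11 minutes.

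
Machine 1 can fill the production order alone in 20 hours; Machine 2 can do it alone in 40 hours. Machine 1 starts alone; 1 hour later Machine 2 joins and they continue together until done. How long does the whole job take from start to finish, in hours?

41/3 hours

In 1 hour Machine 1 does 1/20 of the job, leaving 19/20.
Machine 1 and Machine 2 together work at 3/40 per hour, so finishing takes 19/20 ÷ 3/40 = 38/3 hours.
Total time = 1 + 38/3 = 41/3 hours.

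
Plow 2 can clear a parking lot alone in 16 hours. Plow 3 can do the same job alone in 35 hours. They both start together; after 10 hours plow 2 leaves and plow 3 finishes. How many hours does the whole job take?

105/8 hours

In the first 10 hours the combined rate is 51/560, so 51/56 of the job is done, leaving 5/56.
After plow 2 leaves the rate is 1/35 per hour; the remaining 5/56 takes 25/8 hours.
Total = 10 + 25/8 = 105/8 hours.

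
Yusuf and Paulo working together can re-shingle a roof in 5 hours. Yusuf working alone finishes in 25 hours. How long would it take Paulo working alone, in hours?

25/4 hours

Combined rate is 1/5 per hour.
Known contribution: 1/25 per hour.
So Paulo's rate is 1/5 − 1/25 = 4/25, meaning 25/4 hours alone.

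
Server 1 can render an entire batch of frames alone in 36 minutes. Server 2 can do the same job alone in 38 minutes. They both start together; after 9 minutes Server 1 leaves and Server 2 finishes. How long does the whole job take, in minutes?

In the first 9 minutes the combined rate is 37/684, so 37/76 of the job is done, leaving 39/76.
After Server 1 leaves the rate is 1/38 per minute; the remaining 39/76 takes 39/2 minutes.
Total = 9 + 39/2 = 57/2 minutes.

57/2 minutes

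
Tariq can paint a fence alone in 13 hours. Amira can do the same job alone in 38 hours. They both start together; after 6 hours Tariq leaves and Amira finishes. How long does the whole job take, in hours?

In the first 6 hours the combined rate is 51/494, so 153/247 of the job is done, leaving 94/247.
After Tariq leaves the rate is 1/38 per hour; the remaining 94/247 takes 188/13 hours.
Total = 6 + 188/13 = 266/13 hours.

266/13 hours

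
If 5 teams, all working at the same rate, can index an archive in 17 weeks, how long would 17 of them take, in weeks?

5 weeks

Total work is 5·17 = 85 team-weeks.
With 17 teams: 85/17 = 5 weeks.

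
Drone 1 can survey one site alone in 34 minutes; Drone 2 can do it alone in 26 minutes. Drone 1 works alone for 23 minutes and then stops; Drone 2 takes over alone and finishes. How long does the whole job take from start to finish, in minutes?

534/17 minutes

In 23 minutes Drone 1 does 23/34 of the job, leaving 11/34.
Drone 2 works at 1/26 per minute, so finishing takes 11/34 ÷ 1/26 = 143/17 minutes.
Total time = 23 + 143/17 = 534/17 minutes.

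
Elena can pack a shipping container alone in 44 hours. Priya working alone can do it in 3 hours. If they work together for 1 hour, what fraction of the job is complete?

Combined rate: 1/44 + 1/3 = (3 + 44)/132 = 47/132 per hour.
In 1 hour they complete 1·47/132 = 47/132 of the job.

47/132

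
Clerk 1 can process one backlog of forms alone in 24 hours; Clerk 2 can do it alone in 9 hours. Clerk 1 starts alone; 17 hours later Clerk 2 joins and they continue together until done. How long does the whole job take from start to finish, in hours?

In 17 hours Clerk 1 does 17/24 of the job, leaving 7/24.
Clerk 1 and Clerk 2 together work at 11/72 per hour, so finishing takes 7/24 ÷ 11/72 = 21/11 hours.
Total time = 17 + 21/11 = 208/11 hours.

208/11 hours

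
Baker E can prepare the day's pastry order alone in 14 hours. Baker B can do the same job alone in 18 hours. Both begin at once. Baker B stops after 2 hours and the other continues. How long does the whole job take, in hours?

112/9 hours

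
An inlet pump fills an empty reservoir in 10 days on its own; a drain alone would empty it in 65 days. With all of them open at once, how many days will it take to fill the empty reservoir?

130/11 days

Net rate = 1/10 − 1/65 = (13 − 2)/130 = 11/130 per day.
Filling time = 1 ÷ (11/130) = 130/11 days.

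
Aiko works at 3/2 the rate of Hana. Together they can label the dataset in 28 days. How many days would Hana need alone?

70 days

Let Hana's rate be r; then Aiko's rate is (3/2)r, so together (3/2 + 1)r = (5/2)r = 1/28.
Thus r = 1/70 per day.
Hana alone: 70 days; Aiko alone: 140/3 days.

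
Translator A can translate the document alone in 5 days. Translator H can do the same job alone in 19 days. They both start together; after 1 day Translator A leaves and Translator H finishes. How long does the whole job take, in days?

76/5 days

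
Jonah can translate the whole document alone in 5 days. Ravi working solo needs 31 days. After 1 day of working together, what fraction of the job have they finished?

36/155

Combined rate: 1/5 + 1/31 = (31 + 5)/155 = 36/155 per day.
In 1 day they complete 1·36/155 = 36/155 of the job.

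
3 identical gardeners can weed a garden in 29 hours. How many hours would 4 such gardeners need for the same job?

Total work is 3·29 = 87 gardener-hours.
With 4 gardeners: 87/4 hours.

87/4 hours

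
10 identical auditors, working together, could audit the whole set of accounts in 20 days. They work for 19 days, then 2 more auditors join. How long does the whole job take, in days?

One auditor does 1/200 of the job per day.
After 19 days with 10 auditors, 19/20 is done (1/20 left).
With 12 auditors the rate is 12/200 = 3/50, so the rest takes 1/20 ÷ 3/50 = 5/6 days.
Total = 19 + 5/6 = 119/6 days.

119/6 days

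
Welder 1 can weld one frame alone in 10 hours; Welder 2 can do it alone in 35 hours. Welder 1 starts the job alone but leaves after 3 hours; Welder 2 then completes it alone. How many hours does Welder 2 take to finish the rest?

49/2 hours

In 3 hours Welder 1 does 3/10 of the job, leaving 7/10.
Welder 2 works at 1/35 per hour, so finishing takes 7/10 ÷ 1/35 = 49/2 hours.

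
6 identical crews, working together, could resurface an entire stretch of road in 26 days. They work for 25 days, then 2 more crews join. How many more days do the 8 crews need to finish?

3/4 days

One crew does 1/156 of the job per day.
After 25 days with 6 crews, 25/26 is done (1/26 left).
With 8 crews the rate is 8/156 = 2/39, so the rest takes 1/26 ÷ 2/39 = 3/4 days.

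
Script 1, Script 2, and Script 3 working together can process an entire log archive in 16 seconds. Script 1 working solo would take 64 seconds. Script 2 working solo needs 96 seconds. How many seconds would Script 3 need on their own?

192/7 seconds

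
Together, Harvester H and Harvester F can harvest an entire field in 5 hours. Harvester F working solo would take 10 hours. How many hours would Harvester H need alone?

10 hours

Combined rate is 1/5 per hour.
Known contribution: 1/10 per hour.
So Harvester H's rate is 1/5 − 1/10 = 1/10, meaning 10 hours alone.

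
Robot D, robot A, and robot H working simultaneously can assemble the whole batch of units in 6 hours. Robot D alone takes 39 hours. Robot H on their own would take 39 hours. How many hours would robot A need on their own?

26/3 hours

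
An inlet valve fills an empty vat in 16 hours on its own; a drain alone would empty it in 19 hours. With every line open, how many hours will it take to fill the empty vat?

304/3 hours

Net rate = 1/16 − 1/19 = (19 − 16)/304 = 3/304 per hour.
Filling time = 1 ÷ (3/304) = 304/3 hours.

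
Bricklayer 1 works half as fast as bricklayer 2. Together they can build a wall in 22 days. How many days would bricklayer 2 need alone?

Let bricklayer 2's rate be r; then bricklayer 1's rate is (1/2)r, so together (1/2 + 1)r = (3/2)r = 1/22.
Thus r = 1/33 per day.
Bricklayer 2 alone: 33 days; bricklayer 1 alone: 66 days.

33 days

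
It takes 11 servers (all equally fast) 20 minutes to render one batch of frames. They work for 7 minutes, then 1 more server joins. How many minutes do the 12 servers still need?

One server does 1/220 of the job per minute.
After 7 minutes with 11 servers, 7/20 is done (13/20 left).
With 12 servers the rate is 12/220 = 3/55, so the rest takes 13/20 ÷ 3/55 = 143/12 minutes.

143/12 minutes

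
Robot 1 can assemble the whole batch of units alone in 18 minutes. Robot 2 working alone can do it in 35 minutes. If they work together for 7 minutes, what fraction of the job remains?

37/90

Combined rate: 1/18 + 1/35 = (35 + 18)/630 = 53/630 per minute.
In 7 minutes they complete 7·53/630 = 53/90 of the job.
So 37/90 remains.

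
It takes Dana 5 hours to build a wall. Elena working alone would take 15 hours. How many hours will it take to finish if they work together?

Combined rate: 1/5 + 1/15 = (3 + 1)/15 = 4/15 per hour.
Time = 1 ÷ (4/15) = 15/4 hours.

15/4 hours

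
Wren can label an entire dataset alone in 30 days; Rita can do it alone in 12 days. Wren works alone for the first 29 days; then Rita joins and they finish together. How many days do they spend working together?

2/7 days

In 29 days Wren does 29/30 of the job, leaving 1/30.
Wren and Rita together work at 7/60 per day, so finishing takes 1/30 ÷ 7/60 = 2/7 days.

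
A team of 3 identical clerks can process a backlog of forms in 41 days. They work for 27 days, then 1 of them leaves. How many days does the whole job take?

48 days

One clerk does 1/123 of the job per day.
After 27 days with 3 clerks, 27/41 is done (14/41 left).
With 2 clerks the rate is 2/123, so the rest takes 14/41 ÷ 2/123 = 21 days.
Total = 27 + 21 = 48 days.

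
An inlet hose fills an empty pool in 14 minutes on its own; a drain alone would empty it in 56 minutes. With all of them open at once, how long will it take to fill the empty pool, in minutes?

56/3 minutes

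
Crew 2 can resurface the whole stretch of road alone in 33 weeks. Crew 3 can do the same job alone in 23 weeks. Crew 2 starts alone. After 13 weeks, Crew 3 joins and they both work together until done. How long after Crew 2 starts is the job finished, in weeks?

297/14 weeks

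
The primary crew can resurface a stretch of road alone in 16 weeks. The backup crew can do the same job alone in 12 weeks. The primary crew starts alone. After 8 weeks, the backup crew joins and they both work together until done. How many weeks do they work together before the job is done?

In the first 8 weeks the primary crew alone does 8/16 = 1/2 of the job, leaving 1/2.
Once everyone is working, combined rate: 1/16 + 1/12 = (3 + 4)/48 = 7/48 per week.
Remaining 1/2 at 7/48 per week takes 24/7 weeks.

24/7 weeks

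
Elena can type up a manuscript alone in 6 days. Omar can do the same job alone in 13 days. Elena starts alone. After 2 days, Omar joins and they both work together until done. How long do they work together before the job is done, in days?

In the first 2 days Elena alone does 2/6 = 1/3 of the job, leaving 2/3.
Once everyone is working, combined rate: 1/6 + 1/13 = (13 + 6)/78 = 19/78 per day.
Remaining 2/3 at 19/78 per day takes 52/19 days.

52/19 days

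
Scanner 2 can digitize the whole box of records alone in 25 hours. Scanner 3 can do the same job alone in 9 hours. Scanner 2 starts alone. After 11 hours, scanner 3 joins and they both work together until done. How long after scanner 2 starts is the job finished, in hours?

250/17 hours

In the first 11 hours scanner 2 alone does 11/25 of the job, leaving 14/25.
Once everyone is working, combined rate: 1/25 + 1/9 = (9 + 25)/225 = 34/225 per hour.
Remaining 14/25 at 34/225 per hour takes 63/17 hours.
Total from the start = 11 + 63/17 = 250/17 hours.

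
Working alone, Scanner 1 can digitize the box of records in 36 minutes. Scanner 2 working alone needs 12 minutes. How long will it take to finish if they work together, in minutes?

9 minutes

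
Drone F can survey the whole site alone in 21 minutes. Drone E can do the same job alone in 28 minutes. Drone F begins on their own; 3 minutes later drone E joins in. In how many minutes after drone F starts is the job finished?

In the first 3 minutes drone F alone does 3/21 = 1/7 of the job, leaving 6/7.
Once everyone is working, combined rate: 1/21 + 1/28 = (4 + 3)/84 = 7/84 = 1/12 per minute.
Remaining 6/7 at 1/12 per minute takes 72/7 minutes.
Total from the start = 3 + 72/7 = 93/7 minutes.

93/7 minutes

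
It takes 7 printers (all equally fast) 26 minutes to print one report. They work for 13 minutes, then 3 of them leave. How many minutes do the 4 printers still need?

One printer does 1/182 of the job per minute.
After 13 minutes with 7 printers, 1/2 is done (1/2 left).
With 4 printers the rate is 4/182 = 2/91, so the rest takes 1/2 ÷ 2/91 = 91/4 minutes.

91/4 minutes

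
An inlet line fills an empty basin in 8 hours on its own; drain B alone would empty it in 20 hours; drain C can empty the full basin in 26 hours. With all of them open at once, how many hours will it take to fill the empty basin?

520/19 hours

Net rate = 1/8 − 1/20 − 1/26 = (65 − 26 − 20)/520 = 19/520 per hour.
Filling time = 1 ÷ (19/520) = 520/19 hours.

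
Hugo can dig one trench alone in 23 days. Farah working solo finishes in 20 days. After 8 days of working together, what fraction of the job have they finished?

Combined rate: 1/23 + 1/20 = (20 + 23)/460 = 43/460 per day.
In 8 days they complete 8·43/460 = 86/115 of the job.

86/115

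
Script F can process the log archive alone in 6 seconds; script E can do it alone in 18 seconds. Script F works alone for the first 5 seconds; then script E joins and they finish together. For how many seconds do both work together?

3/4 seconds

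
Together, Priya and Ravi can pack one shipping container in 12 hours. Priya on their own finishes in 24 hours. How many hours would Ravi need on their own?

24 hours

Combined rate is 1/12 per hour.
Known contribution: 1/24 per hour.
So Ravi's rate is 1/12 − 1/24 = 1/24, meaning 24 hours alone.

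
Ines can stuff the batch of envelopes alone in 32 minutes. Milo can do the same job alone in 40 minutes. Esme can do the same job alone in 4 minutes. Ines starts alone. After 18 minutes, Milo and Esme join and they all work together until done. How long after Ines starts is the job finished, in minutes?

136/7 minutes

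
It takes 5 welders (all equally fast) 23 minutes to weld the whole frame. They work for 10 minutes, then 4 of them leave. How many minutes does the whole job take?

One welder does 1/115 of the job per minute.
After 10 minutes with 5 welders, 10/23 is done (13/23 left).
With 1 welder the rate is 1/115, so the rest takes 13/23 ÷ 1/115 = 65 minutes.
Total = 10 + 65 = 75 minutes.

75 minutes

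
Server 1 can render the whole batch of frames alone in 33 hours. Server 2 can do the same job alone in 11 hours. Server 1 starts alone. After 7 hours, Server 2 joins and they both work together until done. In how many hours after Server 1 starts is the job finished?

In the first 7 hours Server 1 alone does 7/33 of the job, leaving 26/33.
Once everyone is working, combined rate: 1/33 + 1/11 = (1 + 3)/33 = 4/33 per hour.
Remaining 26/33 at 4/33 per hour takes 13/2 hours.
Total from the start = 7 + 13/2 = 27/2 hours.

27/2 hours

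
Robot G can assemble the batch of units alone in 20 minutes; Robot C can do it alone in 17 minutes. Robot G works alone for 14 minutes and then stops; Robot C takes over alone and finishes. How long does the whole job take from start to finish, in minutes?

In 14 minutes Robot G does 14/20 = 7/10 of the job, leaving 3/10.
Robot C works at 1/17 per minute, so finishing takes 3/10 ÷ 1/17 = 51/10 minutes.
Total time = 14 + 51/10 = 191/10 minutes.

191/10 minutes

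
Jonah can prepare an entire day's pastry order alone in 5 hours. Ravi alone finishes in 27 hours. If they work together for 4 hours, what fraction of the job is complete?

128/135

Combined rate: 1/5 + 1/27 = (27 + 5)/135 = 32/135 per hour.
In 4 hours they complete 4·32/135 = 128/135 of the job.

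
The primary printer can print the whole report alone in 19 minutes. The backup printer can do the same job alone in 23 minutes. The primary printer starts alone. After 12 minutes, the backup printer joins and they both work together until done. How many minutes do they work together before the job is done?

In the first 12 minutes the primary printer alone does 12/19 of the job, leaving 7/19.
Once everyone is working, combined rate: 1/19 + 1/23 = (23 + 19)/437 = 42/437 per minute.
Remaining 7/19 at 42/437 per minute takes 23/6 minutes.

23/6 minutes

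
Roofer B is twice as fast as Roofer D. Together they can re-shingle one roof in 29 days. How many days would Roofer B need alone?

Let Roofer D's rate be r; then Roofer B's rate is 2r, so together (2 + 1)r = 3r = 1/29.
Thus r = 1/87 per day.
Roofer D alone: 87 days; Roofer B alone: 87/2 days.

87/2 days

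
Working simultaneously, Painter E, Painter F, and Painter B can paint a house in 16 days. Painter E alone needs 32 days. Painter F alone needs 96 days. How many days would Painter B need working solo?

Combined rate is 1/16 per day.
Known contribution: 1/32 + 1/96 = (3 + 1)/96 = 4/96 = 1/24 per day.
So Painter B's rate is 1/16 − 1/24 = 1/48, meaning 48 days alone.

48 days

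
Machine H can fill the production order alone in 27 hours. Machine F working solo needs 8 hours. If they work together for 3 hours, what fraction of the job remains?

37/72

Combined rate: 1/27 + 1/8 = (8 + 27)/216 = 35/216 per hour.
In 3 hours they complete 3·35/216 = 35/72 of the job.
So 37/72 remains.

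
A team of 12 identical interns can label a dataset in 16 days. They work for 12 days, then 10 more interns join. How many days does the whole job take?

One intern does 1/192 of the job per day.
After 12 days with 12 interns, 3/4 is done (1/4 left).
With 22 interns the rate is 22/192 = 11/96, so the rest takes 1/4 ÷ 11/96 = 24/11 days.
Total = 12 + 24/11 = 156/11 days.

156/11 days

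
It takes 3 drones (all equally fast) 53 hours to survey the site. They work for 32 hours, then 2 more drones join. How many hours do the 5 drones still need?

63/5 hours

One drone does 1/159 of the job per hour.
After 32 hours with 3 drones, 32/53 is done (21/53 left).
With 5 drones the rate is 5/159, so the rest takes 21/53 ÷ 5/159 = 63/5 hours.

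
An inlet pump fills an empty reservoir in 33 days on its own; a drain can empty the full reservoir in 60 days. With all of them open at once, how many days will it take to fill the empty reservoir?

Net rate = 1/33 − 1/60 = (20 − 11)/660 = 9/660 = 3/220 per day.
Filling time = 1 ÷ (3/220) = 220/3 days.

220/3 days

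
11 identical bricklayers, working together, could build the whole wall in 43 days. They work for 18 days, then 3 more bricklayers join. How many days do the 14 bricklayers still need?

275/14 days

One bricklayer does 1/473 of the job per day.
After 18 days with 11 bricklayers, 18/43 is done (25/43 left).
With 14 bricklayers the rate is 14/473, so the rest takes 25/43 ÷ 14/473 = 275/14 days.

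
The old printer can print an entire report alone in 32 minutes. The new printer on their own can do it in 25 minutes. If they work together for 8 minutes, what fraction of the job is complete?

Combined rate: 1/32 + 1/25 = (25 + 32)/800 = 57/800 per minute.
In 8 minutes they complete 8·57/800 = 57/100 of the job.

57/100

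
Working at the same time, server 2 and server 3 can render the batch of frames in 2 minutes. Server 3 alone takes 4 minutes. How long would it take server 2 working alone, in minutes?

Combined rate is 1/2 per minute.
Known contribution: 1/4 per minute.
So server 2's rate is 1/2 − 1/4 = 1/4, meaning 4 minutes alone.

4 minutes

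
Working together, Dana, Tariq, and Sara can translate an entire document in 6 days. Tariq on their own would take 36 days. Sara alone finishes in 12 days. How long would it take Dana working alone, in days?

18 days

Combined rate is 1/6 per day.
Known contribution: 1/36 + 1/12 = (1 + 3)/36 = 4/36 = 1/9 per day.
So Dana's rate is 1/6 − 1/9 = 1/18, meaning 18 days alone.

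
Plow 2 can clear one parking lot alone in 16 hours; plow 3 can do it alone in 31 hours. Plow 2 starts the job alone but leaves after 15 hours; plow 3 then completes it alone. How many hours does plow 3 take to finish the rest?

31/16 hours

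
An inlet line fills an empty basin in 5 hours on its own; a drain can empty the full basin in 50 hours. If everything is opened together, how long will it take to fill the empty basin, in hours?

50/9 hours

Net rate = 1/5 − 1/50 = (10 − 1)/50 = 9/50 per hour.
Filling time = 1 ÷ (9/50) = 50/9 hours.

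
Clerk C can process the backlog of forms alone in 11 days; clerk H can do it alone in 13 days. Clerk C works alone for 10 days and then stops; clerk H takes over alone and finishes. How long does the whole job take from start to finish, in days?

In 10 days clerk C does 10/11 of the job, leaving 1/11.
Clerk H works at 1/13 per day, so finishing takes 1/11 ÷ 1/13 = 13/11 days.
Total time = 10 + 13/11 = 123/11 days.

123/11 days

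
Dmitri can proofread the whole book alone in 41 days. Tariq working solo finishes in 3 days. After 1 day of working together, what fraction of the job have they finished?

Combined rate: 1/41 + 1/3 = (3 + 41)/123 = 44/123 per day.
In 1 day they complete 1·44/123 = 44/123 of the job.

44/123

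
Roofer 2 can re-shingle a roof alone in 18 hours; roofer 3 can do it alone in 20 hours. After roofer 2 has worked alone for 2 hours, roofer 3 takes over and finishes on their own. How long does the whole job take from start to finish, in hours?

178/9 hours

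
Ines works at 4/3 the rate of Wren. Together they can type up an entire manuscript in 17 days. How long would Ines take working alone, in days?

Let Wren's rate be r; then Ines's rate is (4/3)r, so together (4/3 + 1)r = (7/3)r = 1/17.
Thus r = 3/119 per day.
Wren alone: 119/3 days; Ines alone: 119/4 days.

119/4 days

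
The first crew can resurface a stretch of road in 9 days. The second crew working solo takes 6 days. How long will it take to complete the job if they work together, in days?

18/5 days

Combined rate: 1/9 + 1/6 = (2 + 3)/18 = 5/18 per day.
Time = 1 ÷ (5/18) = 18/5 days.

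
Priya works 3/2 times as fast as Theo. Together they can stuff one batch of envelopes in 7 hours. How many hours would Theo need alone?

35/2 hours

Let Theo's rate be r; then Priya's rate is (3/2)r, so together (3/2 + 1)r = (5/2)r = 1/7.
Thus r = 2/35 per hour.
Theo alone: 35/2 hours; Priya alone: 35/3 hours.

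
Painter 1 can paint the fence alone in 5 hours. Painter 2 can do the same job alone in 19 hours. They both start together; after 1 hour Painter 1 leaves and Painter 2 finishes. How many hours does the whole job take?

76/5 hours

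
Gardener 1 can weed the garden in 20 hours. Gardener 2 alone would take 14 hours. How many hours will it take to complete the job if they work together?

140/17 hours

Combined rate: 1/20 + 1/14 = (7 + 10)/140 = 17/140 per hour.
Time = 1 ÷ (17/140) = 140/17 hours.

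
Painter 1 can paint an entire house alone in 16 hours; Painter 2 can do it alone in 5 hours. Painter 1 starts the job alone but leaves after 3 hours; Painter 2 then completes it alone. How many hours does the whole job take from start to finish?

113/16 hours

In 3 hours Painter 1 does 3/16 of the job, leaving 13/16.
Painter 2 works at 1/5 per hour, so finishing takes 13/16 ÷ 1/5 = 65/16 hours.
Total time = 3 + 65/16 = 113/16 hours.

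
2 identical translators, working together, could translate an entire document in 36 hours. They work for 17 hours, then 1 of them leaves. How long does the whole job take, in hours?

One translator does 1/72 of the job per hour.
After 17 hours with 2 translators, 17/36 is done (19/36 left).
With 1 translator the rate is 1/72, so the rest takes 19/36 ÷ 1/72 = 38 hours.
Total = 17 + 38 = 55 hours.

55 hours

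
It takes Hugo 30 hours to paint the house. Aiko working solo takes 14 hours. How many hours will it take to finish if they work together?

Combined rate: 1/30 + 1/14 = (7 + 15)/210 = 22/210 = 11/105 per hour.
Time = 1 ÷ (11/105) = 105/11 hours.

105/11 hours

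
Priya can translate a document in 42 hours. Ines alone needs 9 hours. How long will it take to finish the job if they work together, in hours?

126/17 hours

Combined rate: 1/42 + 1/9 = (3 + 14)/126 = 17/126 per hour.
Time = 1 ÷ (17/126) = 126/17 hours.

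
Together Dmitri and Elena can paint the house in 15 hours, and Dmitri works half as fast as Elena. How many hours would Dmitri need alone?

45 hours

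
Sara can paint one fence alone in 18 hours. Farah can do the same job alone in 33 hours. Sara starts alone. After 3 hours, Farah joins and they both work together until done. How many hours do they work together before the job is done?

In the first 3 hours Sara alone does 3/18 = 1/6 of the job, leaving 5/6.
Once everyone is working, combined rate: 1/18 + 1/33 = (11 + 6)/198 = 17/198 per hour.
Remaining 5/6 at 17/198 per hour takes 165/17 hours.

165/17 hours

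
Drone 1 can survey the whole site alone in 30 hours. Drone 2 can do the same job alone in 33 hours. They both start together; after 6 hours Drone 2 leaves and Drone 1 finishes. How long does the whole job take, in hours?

In the first 6 hours the combined rate is 7/110, so 21/55 of the job is done, leaving 34/55.
After Drone 2 leaves the rate is 1/30 per hour; the remaining 34/55 takes 204/11 hours.
Total = 6 + 204/11 = 270/11 hours.

270/11 hours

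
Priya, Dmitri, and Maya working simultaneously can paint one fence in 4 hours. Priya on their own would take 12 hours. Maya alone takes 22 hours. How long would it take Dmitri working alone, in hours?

33/4 hours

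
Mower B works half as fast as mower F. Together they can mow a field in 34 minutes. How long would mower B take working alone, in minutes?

Let mower F's rate be r; then mower B's rate is (1/2)r, so together (1/2 + 1)r = (3/2)r = 1/34.
Thus r = 1/51 per minute.
Mower F alone: 51 minutes; mower B alone: 102 minutes.

102 minutes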